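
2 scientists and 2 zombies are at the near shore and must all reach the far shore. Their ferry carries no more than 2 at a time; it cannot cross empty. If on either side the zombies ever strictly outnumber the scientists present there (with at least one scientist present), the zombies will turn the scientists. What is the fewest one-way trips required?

Counting alone: each trip to the far shore takes at most 2 across and each return brings at least 1 back, so after t trips out (and t−1 returns) at most 2t − (t−1) of the 4 are across; that first reaches 4 at t = 3, so at least 5 crossings are needed.
The plan below uses exactly 5 crossings, so it is optimal:
1. 2 zombies → the far shore.  (the near shore: 2S 0Z; the far shore: 0S 2Z)
2. 1 zombie ← the near shore.  (the near shore: 2S 1Z; the far shore: 0S 1Z)
3. 2 scientists → the far shore.  (the near shore: 0S 1Z; the far shore: 2S 1Z)
4. 1 zombie ← the near shore.  (the near shore: 0S 2Z; the far shore: 2S 0Z)
5. 2 zombies → the far shore.  (the near shore: 0S 0Z; the far shore: 2S 2Z)

5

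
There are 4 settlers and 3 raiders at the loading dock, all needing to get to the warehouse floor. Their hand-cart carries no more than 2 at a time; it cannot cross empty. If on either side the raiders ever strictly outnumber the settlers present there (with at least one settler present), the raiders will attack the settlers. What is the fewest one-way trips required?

11

Counting alone: each trip to the warehouse floor takes at most 2 across and each return brings at least 1 back, so after t trips out (and t−1 returns) at most 2t − (t−1) of the 7 are across; that first reaches 7 at t = 6, so at least 11 crossings are needed.
The plan below uses exactly 11 crossings, so it is optimal:
1. 2 raiders → the warehouse floor.  (the loading dock: 4S 1R; the warehouse floor: 0S 2R)
2. 1 raider ← the loading dock.  (the loading dock: 4S 2R; the warehouse floor: 0S 1R)
3. 2 raiders → the warehouse floor.  (the loading dock: 4S 0R; the warehouse floor: 0S 3R)
4. 1 raider ← the loading dock.  (the loading dock: 4S 1R; the warehouse floor: 0S 2R)
5. 2 settlers → the warehouse floor.  (the loading dock: 2S 1R; the warehouse floor: 2S 2R)
6. 1 raider ← the loading dock.  (the loading dock: 2S 2R; the warehouse floor: 2S 1R)
7. 1 settler and 1 raider → the warehouse floor.  (the loading dock: 1S 1R; the warehouse floor: 3S 2R)
8. 1 settler ← the loading dock.  (the loading dock: 2S 1R; the warehouse floor: 2S 2R)
9. 1 settler and 1 raider → the warehouse floor.  (the loading dock: 1S 0R; the warehouse floor: 3S 3R)
10. 1 raider ← the loading dock.  (the loading dock: 1S 1R; the warehouse floor: 3S 2R)
11. 1 settler and 1 raider → the warehouse floor.  (the loading dock: 0S 0R; the warehouse floor: 4S 3R)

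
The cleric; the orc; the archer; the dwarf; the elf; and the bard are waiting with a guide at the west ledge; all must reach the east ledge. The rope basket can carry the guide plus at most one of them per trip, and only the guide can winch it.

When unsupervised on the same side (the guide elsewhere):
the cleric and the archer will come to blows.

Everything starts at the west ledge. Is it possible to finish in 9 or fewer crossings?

Counting alone: the guide can take at most 1 across per trip to the east ledge, so moving all 6 needs at least 6 loaded trips out, with a return between consecutive ones — at least 11 crossings.
Since 9 < 11, 9 crossings cannot be enough. (The shortest complete plan in fact takes 11:)
1. Guide goes to the east ledge with the cleric.
2. Guide goes back to the west ledge alone.
3. Guide goes to the east ledge with the orc.
4. Guide goes back to the west ledge alone.
5. Guide goes to the east ledge with the dwarf.
6. Guide goes back to the west ledge alone.
7. Guide goes to the east ledge with the elf.
8. Guide goes back to the west ledge alone.
9. Guide goes to the east ledge with the bard.
10. Guide goes back to the west ledge alone.
11. Guide goes to the east ledge with the archer.

No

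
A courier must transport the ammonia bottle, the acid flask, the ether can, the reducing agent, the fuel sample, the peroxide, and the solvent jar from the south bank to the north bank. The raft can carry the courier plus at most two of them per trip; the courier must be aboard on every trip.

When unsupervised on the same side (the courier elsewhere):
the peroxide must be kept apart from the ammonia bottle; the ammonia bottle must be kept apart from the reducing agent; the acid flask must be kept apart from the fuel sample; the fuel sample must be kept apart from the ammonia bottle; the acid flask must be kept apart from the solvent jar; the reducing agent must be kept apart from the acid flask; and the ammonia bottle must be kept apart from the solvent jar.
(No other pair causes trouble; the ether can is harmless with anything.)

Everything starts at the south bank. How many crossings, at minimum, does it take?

9

Counting alone: the courier can take at most 2 across per trip to the north bank, so moving all 7 needs at least 4 loaded trips out, with a return between consecutive ones — at least 7 crossings.
The safety rule pushes this higher. Following every safe sequence of crossings, the most of the 7 that can be at the north bank as the raft arrives there on crossing 7 is 6 — never all 7.
So no plan with fewer than 9 crossings exists, and this one achieves 9:
1. Courier goes to the north bank with the acid flask and the ammonia bottle.
2. Courier goes back to the south bank alone.
3. Courier goes to the north bank with the ether can.
4. Courier goes back to the south bank alone.
5. Courier goes to the north bank with the fuel sample and the reducing agent.
6. Courier goes back to the south bank with the acid flask and the ammonia bottle.
7. Courier goes to the north bank with the peroxide and the solvent jar.
8. Courier goes back to the south bank alone.
9. Courier goes to the north bank with the acid flask and the ammonia bottle.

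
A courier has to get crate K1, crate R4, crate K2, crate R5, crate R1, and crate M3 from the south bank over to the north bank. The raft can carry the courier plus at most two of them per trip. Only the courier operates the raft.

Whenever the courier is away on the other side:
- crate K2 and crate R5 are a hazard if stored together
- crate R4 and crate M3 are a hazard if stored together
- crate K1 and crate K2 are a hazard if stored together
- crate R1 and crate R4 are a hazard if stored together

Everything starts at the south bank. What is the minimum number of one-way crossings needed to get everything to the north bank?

7

Counting alone: the courier can take at most 2 across per trip to the north bank, so moving all 6 needs at least 3 loaded trips out, with a return between consecutive ones — at least 5 crossings.
The safety rule pushes this higher. Following every safe sequence of crossings, the most of the 6 that can be at the north bank as the raft arrives there on crossing 5 is 5 — never all 6.
So no plan with fewer than 7 crossings exists, and this one achieves 7:
1. Courier goes to the north bank with crate K2 and crate R4.  [the south bank: crate K1, crate M3, crate R1, crate R5 | the north bank: crate K2, crate R4]
2. Courier goes back to the south bank alone.  [the south bank: crate K1, crate M3, crate R1, crate R5 | the north bank: crate K2, crate R4]
3. Courier goes to the north bank with crate K1 and crate R5.  [the south bank: crate M3, crate R1 | the north bank: crate K1, crate K2, crate R4, crate R5]
4. Courier goes back to the south bank with crate K2.  [the south bank: crate K2, crate M3, crate R1 | the north bank: crate K1, crate R4, crate R5]
5. Courier goes to the north bank with crate M3 and crate R1.  [the south bank: crate K2 | the north bank: crate K1, crate M3, crate R1, crate R4, crate R5]
6. Courier goes back to the south bank with crate R4.  [the south bank: crate K2, crate R4 | the north bank: crate K1, crate M3, crate R1, crate R5]
7. Courier goes to the north bank with crate K2 and crate R4.  [the south bank: — | the north bank: crate K1, crate K2, crate M3, crate R1, crate R4, crate R5]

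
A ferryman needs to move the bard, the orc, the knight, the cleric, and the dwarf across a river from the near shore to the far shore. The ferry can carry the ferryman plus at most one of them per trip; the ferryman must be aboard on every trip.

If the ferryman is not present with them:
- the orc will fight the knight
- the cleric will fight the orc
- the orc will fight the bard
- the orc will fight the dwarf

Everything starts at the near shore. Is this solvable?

Following every safe sequence of crossings from the start, the most of the 5 that can be at the far shore as the ferry arrives there on crossings 1, 3 is 1, 2 respectively; the best ever achieved is 2 of 5.
From crossing 5 on, no configuration arises that was not already reachable earlier: only 11 distinct safe configurations (who is on which side, and where the ferry is) can ever be reached, none of them has everyone across, and every continuation just revisits them. So no valid plan exists.

No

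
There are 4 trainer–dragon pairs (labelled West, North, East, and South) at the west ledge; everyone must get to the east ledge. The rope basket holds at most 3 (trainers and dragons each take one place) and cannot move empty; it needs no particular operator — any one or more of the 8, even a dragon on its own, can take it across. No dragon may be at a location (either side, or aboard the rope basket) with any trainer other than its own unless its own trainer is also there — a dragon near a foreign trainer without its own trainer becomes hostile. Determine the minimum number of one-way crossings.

Counting alone: each trip to the east ledge takes at most 3 across and each return brings at least 1 back, so after t trips out (and t−1 returns) at most 3t − (t−1) of the 8 are across; that first reaches 8 at t = 4, so at least 7 crossings are needed.
The safety rule pushes this higher. Following every safe sequence of crossings, the most of the 8 that can be at the east ledge as the rope basket arrives there on crossing 7 is 7 — never all 8.
So no plan with fewer than 9 crossings exists, and this one achieves 9:
1. dragon West and trainer West cross → the east ledge.
2. trainer West crosses ← the west ledge.
3. dragon North, trainer North, and trainer West cross → the east ledge.
4. dragon West and trainer West cross ← the west ledge.
5. trainer East, trainer South, and trainer West cross → the east ledge.
6. dragon North crosses ← the west ledge.
7. dragon North and dragon West cross → the east ledge.
8. dragon West crosses ← the west ledge.
9. dragon East, dragon South, and dragon West cross → the east ledge.

9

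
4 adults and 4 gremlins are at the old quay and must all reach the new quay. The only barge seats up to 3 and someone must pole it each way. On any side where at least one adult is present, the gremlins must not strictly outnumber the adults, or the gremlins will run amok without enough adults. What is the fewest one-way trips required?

9

Counting alone: each trip to the new quay takes at most 3 across and each return brings at least 1 back, so after t trips out (and t−1 returns) at most 3t − (t−1) of the 8 are across; that first reaches 8 at t = 4, so at least 7 crossings are needed.
The safety rule pushes this higher. Following every safe sequence of crossings, the most of the 8 that can be at the new quay as the barge arrives there on crossing 7 is 7 — never all 8.
So no plan with fewer than 9 crossings exists, and this one achieves 9:
1. 2 gremlins → the new quay.  (the old quay: 4A 2G; the new quay: 0A 2G)
2. 1 gremlin ← the old quay.  (the old quay: 4A 3G; the new quay: 0A 1G)
3. 3 gremlins → the new quay.  (the old quay: 4A 0G; the new quay: 0A 4G)
4. 1 gremlin ← the old quay.  (the old quay: 4A 1G; the new quay: 0A 3G)
5. 3 adults → the new quay.  (the old quay: 1A 1G; the new quay: 3A 3G)
6. 1 adult and 1 gremlin ← the old quay.  (the old quay: 2A 2G; the new quay: 2A 2G)
7. 2 adults → the new quay.  (the old quay: 0A 2G; the new quay: 4A 2G)
8. 1 gremlin ← the old quay.  (the old quay: 0A 3G; the new quay: 4A 1G)
9. 3 gremlins → the new quay.  (the old quay: 0A 0G; the new quay: 4A 4G)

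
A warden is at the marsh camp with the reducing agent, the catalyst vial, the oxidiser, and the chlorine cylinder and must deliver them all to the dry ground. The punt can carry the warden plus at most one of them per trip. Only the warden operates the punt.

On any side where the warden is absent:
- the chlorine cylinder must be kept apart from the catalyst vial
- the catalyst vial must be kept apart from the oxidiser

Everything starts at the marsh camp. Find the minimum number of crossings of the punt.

9

Counting alone: the warden can take at most 1 across per trip to the dry ground, so moving all 4 needs at least 4 loaded trips out, with a return between consecutive ones — at least 7 crossings.
The safety rule pushes this higher. Following every safe sequence of crossings, the most of the 4 that can be at the dry ground as the punt arrives there on crossing 7 is 3 — never all 4.
So no plan with fewer than 9 crossings exists, and this one achieves 9:
1. Warden goes to the dry ground with the catalyst vial.
2. Warden goes back to the marsh camp alone.
3. Warden goes to the dry ground with the reducing agent.
4. Warden goes back to the marsh camp alone.
5. Warden goes to the dry ground with the oxidiser.
6. Warden goes back to the marsh camp with the catalyst vial.
7. Warden goes to the dry ground with the chlorine cylinder.
8. Warden goes back to the marsh camp alone.
9. Warden goes to the dry ground with the catalyst vial.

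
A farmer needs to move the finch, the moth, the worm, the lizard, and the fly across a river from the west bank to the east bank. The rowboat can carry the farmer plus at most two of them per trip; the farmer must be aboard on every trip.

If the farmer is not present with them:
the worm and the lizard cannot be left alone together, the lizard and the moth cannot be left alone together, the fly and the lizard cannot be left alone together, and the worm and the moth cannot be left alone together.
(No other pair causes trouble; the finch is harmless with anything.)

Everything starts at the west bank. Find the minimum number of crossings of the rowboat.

Counting alone: the farmer can take at most 2 across per trip to the east bank, so moving all 5 needs at least 3 loaded trips out, with a return between consecutive ones — at least 5 crossings.
The safety rule pushes this higher. Following every safe sequence of crossings, the most of the 5 that can be at the east bank as the rowboat arrives there on crossing 5 is 4 — never all 5.
So no plan with fewer than 7 crossings exists, and this one achieves 7:
1. Farmer goes to the east bank with the lizard and the moth.
2. Farmer goes back to the west bank with the moth.
3. Farmer goes to the east bank with the finch and the moth.
4. Farmer goes back to the west bank with the moth.
5. Farmer goes to the east bank with the fly and the moth.
6. Farmer goes back to the west bank with the lizard.
7. Farmer goes to the east bank with the lizard and the worm.

7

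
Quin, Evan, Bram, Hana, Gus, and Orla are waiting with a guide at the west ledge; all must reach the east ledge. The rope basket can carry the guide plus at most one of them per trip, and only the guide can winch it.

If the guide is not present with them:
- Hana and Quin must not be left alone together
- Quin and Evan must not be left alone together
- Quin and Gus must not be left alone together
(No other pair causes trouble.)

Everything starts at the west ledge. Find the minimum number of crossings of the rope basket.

impossible

Following every safe sequence of crossings from the start, the most of the 6 that can be at the east ledge as the rope basket arrives there on crossings 1, 3, 5, 7 is 1, 2, 3, 4 respectively; the best ever achieved is 4 of 6.
From crossing 9 on, no configuration arises that was not already reachable earlier: only 36 distinct safe configurations (who is on which side, and where the rope basket is) can ever be reached, none of them has everyone across, and every continuation just revisits them. So no valid plan exists.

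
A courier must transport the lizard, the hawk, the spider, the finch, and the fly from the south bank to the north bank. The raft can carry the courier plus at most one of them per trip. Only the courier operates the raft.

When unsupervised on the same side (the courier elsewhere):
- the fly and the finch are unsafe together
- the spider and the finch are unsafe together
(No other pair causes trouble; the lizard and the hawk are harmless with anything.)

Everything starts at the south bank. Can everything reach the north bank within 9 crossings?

Counting alone: the courier can take at most 1 across per trip to the north bank, so moving all 5 needs at least 5 loaded trips out, with a return between consecutive ones — at least 9 crossings.
The safety rule pushes this higher. Following every safe sequence of crossings, the most of the 5 that can be at the north bank as the raft arrives there on crossing 9 is 4 — never all 5.
So the move cannot be finished within 9 crossings. (The shortest complete plan takes 11:)
1. Courier goes to the north bank with the finch.  [the south bank: the fly, the hawk, the lizard, the spider | the north bank: the finch]
2. Courier goes back to the south bank alone.  [the south bank: the fly, the hawk, the lizard, the spider | the north bank: the finch]
3. Courier goes to the north bank with the lizard.  [the south bank: the fly, the hawk, the spider | the north bank: the finch, the lizard]
4. Courier goes back to the south bank alone.  [the south bank: the fly, the hawk, the spider | the north bank: the finch, the lizard]
5. Courier goes to the north bank with the hawk.  [the south bank: the fly, the spider | the north bank: the finch, the hawk, the lizard]
6. Courier goes back to the south bank alone.  [the south bank: the fly, the spider | the north bank: the finch, the hawk, the lizard]
7. Courier goes to the north bank with the spider.  [the south bank: the fly | the north bank: the finch, the hawk, the lizard, the spider]
8. Courier goes back to the south bank with the finch.  [the south bank: the finch, the fly | the north bank: the hawk, the lizard, the spider]
9. Courier goes to the north bank with the fly.  [the south bank: the finch | the north bank: the fly, the hawk, the lizard, the spider]
10. Courier goes back to the south bank alone.  [the south bank: the finch | the north bank: the fly, the hawk, the lizard, the spider]
11. Courier goes to the north bank with the finch.  [the south bank: — | the north bank: the finch, the fly, the hawk, the lizard, the spider]

No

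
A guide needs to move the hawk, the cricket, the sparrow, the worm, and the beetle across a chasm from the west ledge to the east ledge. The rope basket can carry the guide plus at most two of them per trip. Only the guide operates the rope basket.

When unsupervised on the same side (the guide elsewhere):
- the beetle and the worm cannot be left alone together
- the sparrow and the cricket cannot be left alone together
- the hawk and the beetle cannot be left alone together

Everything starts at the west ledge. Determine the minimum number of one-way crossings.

Counting alone: the guide can take at most 2 across per trip to the east ledge, so moving all 5 needs at least 3 loaded trips out, with a return between consecutive ones — at least 5 crossings.
The plan below uses exactly 5 crossings, so it is optimal:
1. Guide goes to the east ledge with the beetle and the cricket.  [the west ledge: the hawk, the sparrow, the worm | the east ledge: the beetle, the cricket]
2. Guide goes back to the west ledge alone.  [the west ledge: the hawk, the sparrow, the worm | the east ledge: the beetle, the cricket]
3. Guide goes to the east ledge with the hawk and the worm.  [the west ledge: the sparrow | the east ledge: the beetle, the cricket, the hawk, the worm]
4. Guide goes back to the west ledge with the beetle.  [the west ledge: the beetle, the sparrow | the east ledge: the cricket, the hawk, the worm]
5. Guide goes to the east ledge with the beetle and the sparrow.  [the west ledge: — | the east ledge: the beetle, the cricket, the hawk, the sparrow, the worm]

5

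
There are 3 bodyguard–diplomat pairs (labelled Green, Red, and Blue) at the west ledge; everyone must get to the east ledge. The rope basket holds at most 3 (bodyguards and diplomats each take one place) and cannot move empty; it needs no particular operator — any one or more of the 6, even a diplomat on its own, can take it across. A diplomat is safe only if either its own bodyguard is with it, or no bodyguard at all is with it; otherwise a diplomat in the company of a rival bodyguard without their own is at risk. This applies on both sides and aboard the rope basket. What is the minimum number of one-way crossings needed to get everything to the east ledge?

5

Counting alone: each trip to the east ledge takes at most 3 across and each return brings at least 1 back, so after t trips out (and t−1 returns) at most 3t − (t−1) of the 6 are across; that first reaches 6 at t = 3, so at least 5 crossings are needed.
The plan below uses exactly 5 crossings, so it is optimal:
1. bodyguard Green and diplomat Green cross → the east ledge.
2. bodyguard Green crosses ← the west ledge.
3. bodyguard Blue, bodyguard Green, and bodyguard Red cross → the east ledge.
4. diplomat Green crosses ← the west ledge.
5. diplomat Blue, diplomat Green, and diplomat Red cross → the east ledge.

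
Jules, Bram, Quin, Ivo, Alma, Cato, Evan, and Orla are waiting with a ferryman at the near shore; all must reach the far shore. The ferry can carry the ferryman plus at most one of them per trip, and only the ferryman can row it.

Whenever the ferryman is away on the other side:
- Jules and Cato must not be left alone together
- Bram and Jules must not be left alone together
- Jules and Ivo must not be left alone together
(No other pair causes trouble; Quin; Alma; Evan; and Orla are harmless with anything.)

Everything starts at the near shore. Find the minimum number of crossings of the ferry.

Following every safe sequence of crossings from the start, the most of the 8 that can be at the far shore as the ferry arrives there on crossings 1, 3, 5, 7, 9, 11 is 1, 2, 3, 4, 5, 6 respectively; the best ever achieved is 6 of 8.
From crossing 13 on, no configuration arises that was not already reachable earlier: only 144 distinct safe configurations (who is on which side, and where the ferry is) can ever be reached, none of them has everyone across, and every continuation just revisits them. So no valid plan exists.

impossible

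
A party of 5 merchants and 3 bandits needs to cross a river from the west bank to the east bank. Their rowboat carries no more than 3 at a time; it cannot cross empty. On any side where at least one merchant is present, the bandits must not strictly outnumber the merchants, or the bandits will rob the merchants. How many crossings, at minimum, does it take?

7

Counting alone: each trip to the east bank takes at most 3 across and each return brings at least 1 back, so after t trips out (and t−1 returns) at most 3t − (t−1) of the 8 are across; that first reaches 8 at t = 4, so at least 7 crossings are needed.
The plan below uses exactly 7 crossings, so it is optimal:
1. 2 bandits → the east bank.  (the west bank: 5M 1B; the east bank: 0M 2B)
2. 1 bandit ← the west bank.  (the west bank: 5M 2B; the east bank: 0M 1B)
3. 2 merchants and 1 bandit → the east bank.  (the west bank: 3M 1B; the east bank: 2M 2B)
4. 1 bandit ← the west bank.  (the west bank: 3M 2B; the east bank: 2M 1B)
5. 1 merchant and 2 bandits → the east bank.  (the west bank: 2M 0B; the east bank: 3M 3B)
6. 1 bandit ← the west bank.  (the west bank: 2M 1B; the east bank: 3M 2B)
7. 2 merchants and 1 bandit → the east bank.  (the west bank: 0M 0B; the east bank: 5M 3B)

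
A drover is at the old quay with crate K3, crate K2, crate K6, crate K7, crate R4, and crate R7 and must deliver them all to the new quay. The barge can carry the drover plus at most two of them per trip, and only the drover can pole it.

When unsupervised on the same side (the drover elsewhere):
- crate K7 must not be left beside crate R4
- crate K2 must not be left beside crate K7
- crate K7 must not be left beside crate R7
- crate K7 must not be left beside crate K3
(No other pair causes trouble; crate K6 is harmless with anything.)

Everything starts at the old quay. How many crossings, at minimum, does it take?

7

Counting alone: the drover can take at most 2 across per trip to the new quay, so moving all 6 needs at least 3 loaded trips out, with a return between consecutive ones — at least 5 crossings.
The safety rule pushes this higher. Following every safe sequence of crossings, the most of the 6 that can be at the new quay as the barge arrives there on crossing 5 is 5 — never all 6.
So no plan with fewer than 7 crossings exists, and this one achieves 7:
1. Drover goes to the new quay with crate K7.
2. Drover goes back to the old quay alone.
3. Drover goes to the new quay with crate K2 and crate K3.
4. Drover goes back to the old quay with crate K7.
5. Drover goes to the new quay with crate R4 and crate R7.
6. Drover goes back to the old quay alone.
7. Drover goes to the new quay with crate K6 and crate K7.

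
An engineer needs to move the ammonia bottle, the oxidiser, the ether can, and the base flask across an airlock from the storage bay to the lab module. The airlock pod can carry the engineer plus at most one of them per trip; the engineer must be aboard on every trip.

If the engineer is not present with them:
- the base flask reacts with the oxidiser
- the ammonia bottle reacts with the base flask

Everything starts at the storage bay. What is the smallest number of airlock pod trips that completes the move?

Counting alone: the engineer can take at most 1 across per trip to the lab module, so moving all 4 needs at least 4 loaded trips out, with a return between consecutive ones — at least 7 crossings.
The safety rule pushes this higher. Following every safe sequence of crossings, the most of the 4 that can be at the lab module as the airlock pod arrives there on crossing 7 is 3 — never all 4.
So no plan with fewer than 9 crossings exists, and this one achieves 9:
1. Engineer goes to the lab module with the base flask.
2. Engineer goes back to the storage bay alone.
3. Engineer goes to the lab module with the ammonia bottle.
4. Engineer goes back to the storage bay with the base flask.
5. Engineer goes to the lab module with the oxidiser.
6. Engineer goes back to the storage bay alone.
7. Engineer goes to the lab module with the ether can.
8. Engineer goes back to the storage bay alone.
9. Engineer goes to the lab module with the base flask.

9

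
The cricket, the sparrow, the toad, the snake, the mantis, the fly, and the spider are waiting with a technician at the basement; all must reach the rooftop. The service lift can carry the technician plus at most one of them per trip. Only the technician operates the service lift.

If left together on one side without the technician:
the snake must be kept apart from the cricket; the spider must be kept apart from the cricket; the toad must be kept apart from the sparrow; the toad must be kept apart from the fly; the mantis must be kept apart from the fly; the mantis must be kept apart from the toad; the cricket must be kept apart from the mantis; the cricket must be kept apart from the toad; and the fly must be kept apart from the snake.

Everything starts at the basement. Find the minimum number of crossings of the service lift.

Whatever the first load, the items left behind include a forbidden pair without the technician. No opening move is safe, so no plan exists.

impossible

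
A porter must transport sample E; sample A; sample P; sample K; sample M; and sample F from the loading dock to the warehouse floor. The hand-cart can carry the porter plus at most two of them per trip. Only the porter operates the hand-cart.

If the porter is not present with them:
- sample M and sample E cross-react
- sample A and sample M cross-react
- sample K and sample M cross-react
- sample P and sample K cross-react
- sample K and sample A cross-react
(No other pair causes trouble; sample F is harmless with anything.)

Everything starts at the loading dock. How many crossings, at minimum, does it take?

9

Counting alone: the porter can take at most 2 across per trip to the warehouse floor, so moving all 6 needs at least 3 loaded trips out, with a return between consecutive ones — at least 5 crossings.
The safety rule pushes this higher. Following every safe sequence of crossings, the most of the 6 that can be at the warehouse floor as the hand-cart arrives there on crossings 5, 7 is 4, 5 respectively — never all 6.
So no plan with fewer than 9 crossings exists, and this one achieves 9:
1. Porter goes to the warehouse floor with sample K and sample M.  [the loading dock: sample A, sample E, sample F, sample P | the warehouse floor: sample K, sample M]
2. Porter goes back to the loading dock with sample K.  [the loading dock: sample A, sample E, sample F, sample K, sample P | the warehouse floor: sample M]
3. Porter goes to the warehouse floor with sample E and sample K.  [the loading dock: sample A, sample F, sample P | the warehouse floor: sample E, sample K, sample M]
4. Porter goes back to the loading dock with sample M.  [the loading dock: sample A, sample F, sample M, sample P | the warehouse floor: sample E, sample K]
5. Porter goes to the warehouse floor with sample A and sample P.  [the loading dock: sample F, sample M | the warehouse floor: sample A, sample E, sample K, sample P]
6. Porter goes back to the loading dock with sample K.  [the loading dock: sample F, sample K, sample M | the warehouse floor: sample A, sample E, sample P]
7. Porter goes to the warehouse floor with sample F and sample K.  [the loading dock: sample M | the warehouse floor: sample A, sample E, sample F, sample K, sample P]
8. Porter goes back to the loading dock with sample K.  [the loading dock: sample K, sample M | the warehouse floor: sample A, sample E, sample F, sample P]
9. Porter goes to the warehouse floor with sample K and sample M.  [the loading dock: — | the warehouse floor: sample A, sample E, sample F, sample K, sample M, sample P]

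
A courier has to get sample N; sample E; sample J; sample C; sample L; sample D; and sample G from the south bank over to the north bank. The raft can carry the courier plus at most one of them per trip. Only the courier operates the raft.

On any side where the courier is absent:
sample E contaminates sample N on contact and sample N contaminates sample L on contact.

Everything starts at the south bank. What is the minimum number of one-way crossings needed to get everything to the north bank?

15

Counting alone: the courier can take at most 1 across per trip to the north bank, so moving all 7 needs at least 7 loaded trips out, with a return between consecutive ones — at least 13 crossings.
The safety rule pushes this higher. Following every safe sequence of crossings, the most of the 7 that can be at the north bank as the raft arrives there on crossing 13 is 6 — never all 7.
So no plan with fewer than 15 crossings exists, and this one achieves 15:
1. Courier goes to the north bank with sample N.
2. Courier goes back to the south bank alone.
3. Courier goes to the north bank with sample E.
4. Courier goes back to the south bank with sample N.
5. Courier goes to the north bank with sample L.
6. Courier goes back to the south bank alone.
7. Courier goes to the north bank with sample J.
8. Courier goes back to the south bank alone.
9. Courier goes to the north bank with sample C.
10. Courier goes back to the south bank alone.
11. Courier goes to the north bank with sample D.
12. Courier goes back to the south bank alone.
13. Courier goes to the north bank with sample G.
14. Courier goes back to the south bank alone.
15. Courier goes to the north bank with sample N.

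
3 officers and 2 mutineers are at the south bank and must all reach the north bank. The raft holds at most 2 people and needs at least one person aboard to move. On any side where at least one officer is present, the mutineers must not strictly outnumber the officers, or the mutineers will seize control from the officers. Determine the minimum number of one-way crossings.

7

Counting alone: each trip to the north bank takes at most 2 across and each return brings at least 1 back, so after t trips out (and t−1 returns) at most 2t − (t−1) of the 5 are across; that first reaches 5 at t = 4, so at least 7 crossings are needed.
The plan below uses exactly 7 crossings, so it is optimal:
1. 2 mutineers → the north bank.  (the south bank: 3O 0M; the north bank: 0O 2M)
2. 1 mutineer ← the south bank.  (the south bank: 3O 1M; the north bank: 0O 1M)
3. 2 officers → the north bank.  (the south bank: 1O 1M; the north bank: 2O 1M)
4. 1 officer ← the south bank.  (the south bank: 2O 1M; the north bank: 1O 1M)
5. 1 officer and 1 mutineer → the north bank.  (the south bank: 1O 0M; the north bank: 2O 2M)
6. 1 mutineer ← the south bank.  (the south bank: 1O 1M; the north bank: 2O 1M)
7. 1 officer and 1 mutineer → the north bank.  (the south bank: 0O 0M; the north bank: 3O 2M)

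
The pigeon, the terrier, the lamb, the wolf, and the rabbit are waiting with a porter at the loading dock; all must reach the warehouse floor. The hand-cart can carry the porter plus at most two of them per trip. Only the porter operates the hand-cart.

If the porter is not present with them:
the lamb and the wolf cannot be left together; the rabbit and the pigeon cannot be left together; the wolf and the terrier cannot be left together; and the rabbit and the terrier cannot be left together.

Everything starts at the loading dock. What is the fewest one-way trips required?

Counting alone: the porter can take at most 2 across per trip to the warehouse floor, so moving all 5 needs at least 3 loaded trips out, with a return between consecutive ones — at least 5 crossings.
The safety rule pushes this higher. Following every safe sequence of crossings, the most of the 5 that can be at the warehouse floor as the hand-cart arrives there on crossing 5 is 4 — never all 5.
So no plan with fewer than 7 crossings exists, and this one achieves 7:
1. Porter goes to the warehouse floor with the rabbit and the wolf.
2. Porter goes back to the loading dock alone.
3. Porter goes to the warehouse floor with the pigeon.
4. Porter goes back to the loading dock with the rabbit.
5. Porter goes to the warehouse floor with the lamb and the terrier.
6. Porter goes back to the loading dock with the wolf.
7. Porter goes to the warehouse floor with the rabbit and the wolf.

7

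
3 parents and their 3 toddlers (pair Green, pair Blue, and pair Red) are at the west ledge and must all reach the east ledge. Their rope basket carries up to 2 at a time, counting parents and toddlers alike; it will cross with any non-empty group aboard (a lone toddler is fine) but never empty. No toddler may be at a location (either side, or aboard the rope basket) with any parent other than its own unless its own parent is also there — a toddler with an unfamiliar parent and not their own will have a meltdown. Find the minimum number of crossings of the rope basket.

11

Counting alone: each trip to the east ledge takes at most 2 across and each return brings at least 1 back, so after t trips out (and t−1 returns) at most 2t − (t−1) of the 6 are across; that first reaches 6 at t = 5, so at least 9 crossings are needed.
The safety rule pushes this higher. Following every safe sequence of crossings, the most of the 6 that can be at the east ledge as the rope basket arrives there on crossing 9 is 5 — never all 6.
So no plan with fewer than 11 crossings exists, and this one achieves 11:
1. parent Green and toddler Green cross → the east ledge.
2. parent Green crosses ← the west ledge.
3. toddler Blue and toddler Red cross → the east ledge.
4. toddler Green crosses ← the west ledge.
5. parent Blue and parent Red cross → the east ledge.
6. parent Blue and toddler Blue cross ← the west ledge.
7. parent Blue and parent Green cross → the east ledge.
8. toddler Red crosses ← the west ledge.
9. toddler Blue and toddler Green cross → the east ledge.
10. parent Red crosses ← the west ledge.
11. parent Red and toddler Red cross → the east ledge.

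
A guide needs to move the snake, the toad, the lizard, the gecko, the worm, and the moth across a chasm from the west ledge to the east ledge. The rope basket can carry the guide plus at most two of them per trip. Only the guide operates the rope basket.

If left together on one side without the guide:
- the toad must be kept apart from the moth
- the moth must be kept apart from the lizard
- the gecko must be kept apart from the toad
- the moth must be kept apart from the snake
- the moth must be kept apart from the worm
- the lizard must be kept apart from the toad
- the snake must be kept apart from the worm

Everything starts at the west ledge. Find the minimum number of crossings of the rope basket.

impossible

Whatever the first load, the items left behind include a forbidden pair without the guide. No opening move is safe, so no plan exists.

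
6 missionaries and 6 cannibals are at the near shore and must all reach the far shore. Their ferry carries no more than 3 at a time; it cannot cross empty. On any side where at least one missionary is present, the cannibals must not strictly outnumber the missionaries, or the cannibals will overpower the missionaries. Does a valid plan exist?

Following every safe sequence of crossings from the start, the most of the 12 that can be at the far shore as the ferry arrives there on crossings 1, 3, 5 is 3, 5, 6 respectively; the best ever achieved is 6 of 12.
From crossing 7 on, no configuration arises that was not already reachable earlier: only 17 distinct safe configurations (who is on which side, and where the ferry is) can ever be reached, none of them has everyone across, and every continuation just revisits them. They are: 0 missionaries + 0 cannibals across (ferry back at the start); 0 missionaries + 1 cannibal across (ferry there); 0 missionaries + 1 cannibal across (ferry back at the start); 0 missionaries + 2 cannibals across (ferry there); 0 missionaries + 2 cannibals across (ferry back at the start); 0 missionaries + 3 cannibals across (ferry there); 0 missionaries + 3 cannibals across (ferry back at the start); 0 missionaries + 4 cannibals across (ferry there); 0 missionaries + 4 cannibals across (ferry back at the start); 0 missionaries + 5 cannibals across (ferry there); 0 missionaries + 5 cannibals across (ferry back at the start); 0 missionaries + 6 cannibals across (ferry there); 1 missionary + 1 cannibal across (ferry there); 1 missionary + 1 cannibal across (ferry back at the start); 2 missionaries + 2 cannibals across (ferry there); 2 missionaries + 2 cannibals across (ferry back at the start); 3 missionaries + 3 cannibals across (ferry there). So no valid plan exists.

No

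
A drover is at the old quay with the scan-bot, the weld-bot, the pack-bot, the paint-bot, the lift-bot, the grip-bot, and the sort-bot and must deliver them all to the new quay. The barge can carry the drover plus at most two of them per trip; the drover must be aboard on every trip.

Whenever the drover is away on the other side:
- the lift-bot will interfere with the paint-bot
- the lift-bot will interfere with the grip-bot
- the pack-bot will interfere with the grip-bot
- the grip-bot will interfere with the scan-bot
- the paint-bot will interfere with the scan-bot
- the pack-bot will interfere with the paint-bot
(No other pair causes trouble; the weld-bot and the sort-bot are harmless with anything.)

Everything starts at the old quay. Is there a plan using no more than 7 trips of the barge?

Counting alone: the drover can take at most 2 across per trip to the new quay, so moving all 7 needs at least 4 loaded trips out, with a return between consecutive ones — at least 7 crossings.
The safety rule pushes this higher. Following every safe sequence of crossings, the most of the 7 that can be at the new quay as the barge arrives there on crossing 7 is 6 — never all 7.
So the move cannot be finished within 7 crossings. (The shortest complete plan takes 9:)
1. Drover goes to the new quay with the grip-bot and the paint-bot.
2. Drover goes back to the old quay alone.
3. Drover goes to the new quay with the scan-bot.
4. Drover goes back to the old quay with the grip-bot and the paint-bot.
5. Drover goes to the new quay with the lift-bot and the pack-bot.
6. Drover goes back to the old quay alone.
7. Drover goes to the new quay with the sort-bot and the weld-bot.
8. Drover goes back to the old quay alone.
9. Drover goes to the new quay with the grip-bot and the paint-bot.

No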